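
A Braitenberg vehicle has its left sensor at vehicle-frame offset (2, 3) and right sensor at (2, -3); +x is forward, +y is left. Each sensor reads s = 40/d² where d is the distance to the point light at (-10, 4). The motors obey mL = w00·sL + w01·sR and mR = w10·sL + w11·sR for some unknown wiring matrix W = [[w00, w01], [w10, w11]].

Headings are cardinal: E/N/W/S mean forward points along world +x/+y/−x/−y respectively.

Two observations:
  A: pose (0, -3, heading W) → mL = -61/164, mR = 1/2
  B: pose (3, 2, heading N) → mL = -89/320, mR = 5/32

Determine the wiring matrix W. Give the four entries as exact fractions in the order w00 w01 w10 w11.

obs A: pose=(0,-3,W) → sL=10/41, sR=1/2, mL=-61/164, mR=1/2
obs B: pose=(3,2,N) → sL=2/5, sR=5/32, mL=-89/320, mR=5/32
sensor matrix S = [[10/41, 1/2], [2/5, 5/32]]; det S = -531/3280
solve [mL_A; mL_B] = S·[w00; w01] and [mR_A; mR_B] = S·[w10; w11]:
  w00 = -1/2, w01 = -1/2, w10 = 0, w11 = 1

-1/2 -1/2 0 1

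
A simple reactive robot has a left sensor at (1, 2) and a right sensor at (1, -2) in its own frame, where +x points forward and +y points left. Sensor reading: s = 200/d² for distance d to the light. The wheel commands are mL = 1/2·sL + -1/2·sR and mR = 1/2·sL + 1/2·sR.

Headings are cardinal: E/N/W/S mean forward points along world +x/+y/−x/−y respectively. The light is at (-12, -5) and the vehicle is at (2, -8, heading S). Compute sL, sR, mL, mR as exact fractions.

25/34 5/4 -35/136 135/136

left sensor world pos  = (4, -9); dL² = 272
right sensor world pos = (0, -9); dR² = 160
sL = 200/272 = 25/34
sR = 200/160 = 5/4
mL = 1/2·sL + -1/2·sR = -35/136
mR = 1/2·sL + 1/2·sR = 135/136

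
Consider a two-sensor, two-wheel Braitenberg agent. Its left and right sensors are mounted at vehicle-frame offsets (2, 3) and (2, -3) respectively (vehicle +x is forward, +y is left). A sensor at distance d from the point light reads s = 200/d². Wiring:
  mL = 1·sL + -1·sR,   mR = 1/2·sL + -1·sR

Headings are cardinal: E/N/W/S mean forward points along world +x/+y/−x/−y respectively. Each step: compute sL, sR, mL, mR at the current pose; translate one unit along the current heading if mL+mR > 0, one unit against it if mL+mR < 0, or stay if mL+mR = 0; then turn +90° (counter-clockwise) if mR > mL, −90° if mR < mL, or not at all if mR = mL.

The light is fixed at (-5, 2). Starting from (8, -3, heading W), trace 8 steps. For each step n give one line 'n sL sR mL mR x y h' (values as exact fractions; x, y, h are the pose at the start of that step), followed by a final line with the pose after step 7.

0 40/37 8/5 -96/185 -196/185 8 -3 W
1 20/13 100/149 1680/1937 190/1937 9 -3 N
2 200/257 40/61 1920/15677 -4180/15677 9 -2 E
3 50/73 25/17 -975/1241 -1400/1241 8 -2 S
4 200/157 200/121 -7200/18997 -19300/18997 8 -1 W
5 100/61 20/29 1680/1769 230/1769 9 -1 N
6 200/257 200/281 4800/72217 -23300/72217 9 0 E
7 25/34 50/29 -975/986 -2675/1972 8 0 S
final 8 1 W

n=0: pose=(8,-3,W); sL=40/37, sR=8/5; mL=-96/185, mR=-196/185; mL+mR=-292/185 → advance -1; mR−mL=-20/37 → turn -1·90°
n=1: pose=(9,-3,N); sL=20/13, sR=100/149; mL=1680/1937, mR=190/1937; mL+mR=1870/1937 → advance +1; mR−mL=-10/13 → turn -1·90°
n=2: pose=(9,-2,E); sL=200/257, sR=40/61; mL=1920/15677, mR=-4180/15677; mL+mR=-2260/15677 → advance -1; mR−mL=-100/257 → turn -1·90°
n=3: pose=(8,-2,S); sL=50/73, sR=25/17; mL=-975/1241, mR=-1400/1241; mL+mR=-2375/1241 → advance -1; mR−mL=-25/73 → turn -1·90°
n=4: pose=(8,-1,W); sL=200/157, sR=200/121; mL=-7200/18997, mR=-19300/18997; mL+mR=-26500/18997 → advance -1; mR−mL=-100/157 → turn -1·90°
n=5: pose=(9,-1,N); sL=100/61, sR=20/29; mL=1680/1769, mR=230/1769; mL+mR=1910/1769 → advance +1; mR−mL=-50/61 → turn -1·90°
n=6: pose=(9,0,E); sL=200/257, sR=200/281; mL=4800/72217, mR=-23300/72217; mL+mR=-18500/72217 → advance -1; mR−mL=-100/257 → turn -1·90°
n=7: pose=(8,0,S); sL=25/34, sR=50/29; mL=-975/986, mR=-2675/1972; mL+mR=-4625/1972 → advance -1; mR−mL=-25/68 → turn -1·90°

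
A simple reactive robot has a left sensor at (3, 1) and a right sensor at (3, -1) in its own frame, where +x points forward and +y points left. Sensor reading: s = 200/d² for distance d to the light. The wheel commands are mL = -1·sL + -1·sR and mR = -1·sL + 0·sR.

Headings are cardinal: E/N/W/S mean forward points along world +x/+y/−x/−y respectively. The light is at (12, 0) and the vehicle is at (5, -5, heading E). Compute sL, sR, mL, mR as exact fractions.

25/4 50/13 -525/52 -25/4

left sensor world pos  = (8, -4); dL² = 32
right sensor world pos = (8, -6); dR² = 52
sL = 200/32 = 25/4
sR = 200/52 = 50/13
mL = -1·sL + -1·sR = -525/52
mR = -1·sL + 0·sR = -25/4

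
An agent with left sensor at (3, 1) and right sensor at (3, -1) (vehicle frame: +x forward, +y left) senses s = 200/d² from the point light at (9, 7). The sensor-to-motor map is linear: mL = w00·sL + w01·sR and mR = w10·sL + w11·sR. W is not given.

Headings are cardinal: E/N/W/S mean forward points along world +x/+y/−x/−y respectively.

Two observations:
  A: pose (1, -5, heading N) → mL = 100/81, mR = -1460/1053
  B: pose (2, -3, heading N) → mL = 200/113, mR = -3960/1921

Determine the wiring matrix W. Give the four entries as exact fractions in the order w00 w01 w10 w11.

obs A: pose=(1,-5,N) → sL=100/81, sR=20/13, mL=100/81, mR=-1460/1053
obs B: pose=(2,-3,N) → sL=200/113, sR=40/17, mL=200/113, mR=-3960/1921
sensor matrix S = [[100/81, 20/13], [200/113, 40/17]]; det S = 368000/2022813
solve [mL_A; mL_B] = S·[w00; w01] and [mR_A; mR_B] = S·[w10; w11]:
  w00 = 1, w01 = 0, w10 = -1/2, w11 = -1/2

1 0 -1/2 -1/2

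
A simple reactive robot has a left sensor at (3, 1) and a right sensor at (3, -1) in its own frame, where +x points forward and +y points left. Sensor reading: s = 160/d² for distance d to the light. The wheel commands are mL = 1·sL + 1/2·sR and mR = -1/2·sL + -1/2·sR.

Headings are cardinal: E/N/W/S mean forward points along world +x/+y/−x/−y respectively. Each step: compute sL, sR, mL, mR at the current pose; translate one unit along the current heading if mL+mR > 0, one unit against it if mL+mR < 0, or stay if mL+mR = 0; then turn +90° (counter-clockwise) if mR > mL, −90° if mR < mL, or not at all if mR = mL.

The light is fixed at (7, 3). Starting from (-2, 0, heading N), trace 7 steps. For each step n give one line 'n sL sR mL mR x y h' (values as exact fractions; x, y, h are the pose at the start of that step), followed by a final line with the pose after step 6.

n=0: pose=(-2,0,N); sL=8/5, sR=5/2; mL=57/20, mR=-41/20; mL+mR=4/5 → advance +1; mR−mL=-49/10 → turn -1·90°
n=1: pose=(-2,1,E); sL=160/37, sR=32/9; mL=2032/333, mR=-1312/333; mL+mR=80/37 → advance +1; mR−mL=-3344/333 → turn -1·90°
n=2: pose=(-1,1,S); sL=80/37, sR=80/53; mL=5720/1961, mR=-3600/1961; mL+mR=40/37 → advance +1; mR−mL=-9320/1961 → turn -1·90°
n=3: pose=(-1,0,W); sL=160/137, sR=32/25; mL=6192/3425, mR=-4192/3425; mL+mR=80/137 → advance +1; mR−mL=-10384/3425 → turn -1·90°
n=4: pose=(-2,0,N); sL=8/5, sR=5/2; mL=57/20, mR=-41/20; mL+mR=4/5 → advance +1; mR−mL=-49/10 → turn -1·90°
n=5: pose=(-2,1,E); sL=160/37, sR=32/9; mL=2032/333, mR=-1312/333; mL+mR=80/37 → advance +1; mR−mL=-3344/333 → turn -1·90°
n=6: pose=(-1,1,S); sL=80/37, sR=80/53; mL=5720/1961, mR=-3600/1961; mL+mR=40/37 → advance +1; mR−mL=-9320/1961 → turn -1·90°

0 8/5 5/2 57/20 -41/20 -2 0 N
1 160/37 32/9 2032/333 -1312/333 -2 1 E
2 80/37 80/53 5720/1961 -3600/1961 -1 1 S
3 160/137 32/25 6192/3425 -4192/3425 -1 0 W
4 8/5 5/2 57/20 -41/20 -2 0 N
5 160/37 32/9 2032/333 -1312/333 -2 1 E
6 80/37 80/53 5720/1961 -3600/1961 -1 1 S
final -1 0 W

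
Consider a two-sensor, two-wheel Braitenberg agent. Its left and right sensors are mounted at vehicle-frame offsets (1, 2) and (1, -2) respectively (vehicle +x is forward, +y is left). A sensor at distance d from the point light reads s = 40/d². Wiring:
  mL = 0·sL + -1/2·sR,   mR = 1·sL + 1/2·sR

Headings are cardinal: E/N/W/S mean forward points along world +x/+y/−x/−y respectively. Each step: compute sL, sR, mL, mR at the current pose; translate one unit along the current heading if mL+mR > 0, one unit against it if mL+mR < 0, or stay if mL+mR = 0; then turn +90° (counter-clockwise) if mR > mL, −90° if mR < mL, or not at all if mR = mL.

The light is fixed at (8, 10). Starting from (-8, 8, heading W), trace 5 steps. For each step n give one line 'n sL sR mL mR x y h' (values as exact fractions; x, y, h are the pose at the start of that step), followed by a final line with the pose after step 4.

0 8/61 40/289 -20/289 3532/17629 -8 8 W
1 20/117 4/37 -2/37 974/4329 -9 8 S
2 40/257 40/281 -20/281 16380/72217 -9 7 E
3 5/41 1/5 -1/10 91/410 -8 7 N
4 8/61 40/289 -20/289 3532/17629 -8 8 W
final -9 8 S

n=0: pose=(-8,8,W); sL=8/61, sR=40/289; mL=-20/289, mR=3532/17629; mL+mR=8/61 → advance +1; mR−mL=4752/17629 → turn +1·90°
n=1: pose=(-9,8,S); sL=20/117, sR=4/37; mL=-2/37, mR=974/4329; mL+mR=20/117 → advance +1; mR−mL=1208/4329 → turn +1·90°
n=2: pose=(-9,7,E); sL=40/257, sR=40/281; mL=-20/281, mR=16380/72217; mL+mR=40/257 → advance +1; mR−mL=21520/72217 → turn +1·90°
n=3: pose=(-8,7,N); sL=5/41, sR=1/5; mL=-1/10, mR=91/410; mL+mR=5/41 → advance +1; mR−mL=66/205 → turn +1·90°
n=4: pose=(-8,8,W); sL=8/61, sR=40/289; mL=-20/289, mR=3532/17629; mL+mR=8/61 → advance +1; mR−mL=4752/17629 → turn +1·90°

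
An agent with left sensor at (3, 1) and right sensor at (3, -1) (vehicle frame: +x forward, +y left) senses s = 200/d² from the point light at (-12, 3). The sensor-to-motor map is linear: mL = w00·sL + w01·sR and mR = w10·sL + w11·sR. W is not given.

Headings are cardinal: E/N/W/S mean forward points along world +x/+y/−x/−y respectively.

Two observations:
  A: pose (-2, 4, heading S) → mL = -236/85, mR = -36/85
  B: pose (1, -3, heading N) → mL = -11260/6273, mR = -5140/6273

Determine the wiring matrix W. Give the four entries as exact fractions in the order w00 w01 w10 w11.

obs A: pose=(-2,4,S) → sL=8/5, sR=40/17, mL=-236/85, mR=-36/85
obs B: pose=(1,-3,N) → sL=200/153, sR=40/41, mL=-11260/6273, mR=-5140/6273
sensor matrix S = [[8/5, 40/17], [200/153, 40/41]]; det S = -161536/106641
solve [mL_A; mL_B] = S·[w00; w01] and [mR_A; mR_B] = S·[w10; w11]:
  w00 = -1, w01 = -1/2, w10 = -1, w11 = 1/2

-1 -1/2 -1 1/2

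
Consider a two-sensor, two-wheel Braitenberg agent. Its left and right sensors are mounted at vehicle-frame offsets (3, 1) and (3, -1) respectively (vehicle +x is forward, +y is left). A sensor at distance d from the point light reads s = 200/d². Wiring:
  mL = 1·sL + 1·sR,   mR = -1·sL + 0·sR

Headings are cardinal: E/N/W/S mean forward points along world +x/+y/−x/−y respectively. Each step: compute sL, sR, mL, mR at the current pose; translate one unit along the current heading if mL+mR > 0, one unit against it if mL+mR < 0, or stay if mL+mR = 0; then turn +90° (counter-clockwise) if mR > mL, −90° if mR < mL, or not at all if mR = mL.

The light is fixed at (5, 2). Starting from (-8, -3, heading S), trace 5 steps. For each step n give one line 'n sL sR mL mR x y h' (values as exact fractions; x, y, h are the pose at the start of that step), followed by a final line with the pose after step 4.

0 25/26 10/13 45/26 -25/26 -8 -3 S
1 40/61 200/281 23440/17141 -40/61 -8 -4 W
2 100/117 100/89 20600/10413 -100/117 -9 -4 N
3 200/137 200/157 58800/21509 -200/137 -9 -3 E
4 25/26 10/13 45/26 -25/26 -8 -3 S
final -8 -4 W

n=0: pose=(-8,-3,S); sL=25/26, sR=10/13; mL=45/26, mR=-25/26; mL+mR=10/13 → advance +1; mR−mL=-35/13 → turn -1·90°
n=1: pose=(-8,-4,W); sL=40/61, sR=200/281; mL=23440/17141, mR=-40/61; mL+mR=200/281 → advance +1; mR−mL=-34680/17141 → turn -1·90°
n=2: pose=(-9,-4,N); sL=100/117, sR=100/89; mL=20600/10413, mR=-100/117; mL+mR=100/89 → advance +1; mR−mL=-29500/10413 → turn -1·90°
n=3: pose=(-9,-3,E); sL=200/137, sR=200/157; mL=58800/21509, mR=-200/137; mL+mR=200/157 → advance +1; mR−mL=-90200/21509 → turn -1·90°
n=4: pose=(-8,-3,S); sL=25/26, sR=10/13; mL=45/26, mR=-25/26; mL+mR=10/13 → advance +1; mR−mL=-35/13 → turn -1·90°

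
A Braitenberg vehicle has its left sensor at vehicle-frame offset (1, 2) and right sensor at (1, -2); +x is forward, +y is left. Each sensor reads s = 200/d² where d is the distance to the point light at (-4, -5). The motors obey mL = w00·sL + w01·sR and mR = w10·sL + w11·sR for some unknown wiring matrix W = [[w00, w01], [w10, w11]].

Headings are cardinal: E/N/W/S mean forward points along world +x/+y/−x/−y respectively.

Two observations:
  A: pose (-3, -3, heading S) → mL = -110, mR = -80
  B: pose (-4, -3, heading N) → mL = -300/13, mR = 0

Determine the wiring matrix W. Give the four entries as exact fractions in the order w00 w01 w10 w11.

-1/2 -1 1 -1

obs A: pose=(-3,-3,S) → sL=20, sR=100, mL=-110, mR=-80
obs B: pose=(-4,-3,N) → sL=200/13, sR=200/13, mL=-300/13, mR=0
sensor matrix S = [[20, 100], [200/13, 200/13]]; det S = -16000/13
solve [mL_A; mL_B] = S·[w00; w01] and [mR_A; mR_B] = S·[w10; w11]:
  w00 = -1/2, w01 = -1, w10 = 1, w11 = -1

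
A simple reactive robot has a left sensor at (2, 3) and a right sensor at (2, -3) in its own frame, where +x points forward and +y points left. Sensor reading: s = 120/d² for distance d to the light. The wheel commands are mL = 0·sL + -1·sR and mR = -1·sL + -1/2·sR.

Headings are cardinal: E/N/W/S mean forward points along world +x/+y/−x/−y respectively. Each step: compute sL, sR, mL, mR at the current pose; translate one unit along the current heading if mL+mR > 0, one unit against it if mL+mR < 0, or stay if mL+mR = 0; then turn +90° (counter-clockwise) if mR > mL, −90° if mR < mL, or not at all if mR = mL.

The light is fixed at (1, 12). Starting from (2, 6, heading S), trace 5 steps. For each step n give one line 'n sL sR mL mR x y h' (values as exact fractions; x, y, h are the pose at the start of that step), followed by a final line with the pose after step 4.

n=0: pose=(2,6,S); sL=3/2, sR=30/17; mL=-30/17, mR=-81/34; mL+mR=-141/34 → advance -1; mR−mL=-21/34 → turn -1·90°
n=1: pose=(2,7,W); sL=24/13, sR=24; mL=-24, mR=-180/13; mL+mR=-492/13 → advance -1; mR−mL=132/13 → turn +1·90°
n=2: pose=(3,7,S); sL=60/37, sR=12/5; mL=-12/5, mR=-522/185; mL+mR=-966/185 → advance -1; mR−mL=-78/185 → turn -1·90°
n=3: pose=(3,8,W); sL=120/49, sR=120; mL=-120, mR=-3060/49; mL+mR=-8940/49 → advance -1; mR−mL=2820/49 → turn +1·90°
n=4: pose=(4,8,S); sL=5/3, sR=10/3; mL=-10/3, mR=-10/3; mL+mR=-20/3 → advance -1; mR−mL=0 → turn +0·90°

0 3/2 30/17 -30/17 -81/34 2 6 S
1 24/13 24 -24 -180/13 2 7 W
2 60/37 12/5 -12/5 -522/185 3 7 S
3 120/49 120 -120 -3060/49 3 8 W
4 5/3 10/3 -10/3 -10/3 4 8 S
final 4 9 S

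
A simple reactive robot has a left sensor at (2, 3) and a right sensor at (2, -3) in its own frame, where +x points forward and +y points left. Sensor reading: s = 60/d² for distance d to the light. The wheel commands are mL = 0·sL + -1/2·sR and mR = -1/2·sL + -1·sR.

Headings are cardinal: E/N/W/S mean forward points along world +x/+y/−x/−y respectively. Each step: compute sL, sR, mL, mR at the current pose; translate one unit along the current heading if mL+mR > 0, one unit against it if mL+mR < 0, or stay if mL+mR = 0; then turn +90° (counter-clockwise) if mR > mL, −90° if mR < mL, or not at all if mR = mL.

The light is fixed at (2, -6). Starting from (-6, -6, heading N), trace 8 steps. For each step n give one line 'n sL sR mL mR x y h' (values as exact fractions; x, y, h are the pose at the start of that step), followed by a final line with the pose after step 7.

n=0: pose=(-6,-6,N); sL=12/25, sR=60/29; mL=-30/29, mR=-1674/725; mL+mR=-2424/725 → advance -1; mR−mL=-924/725 → turn -1·90°
n=1: pose=(-6,-7,E); sL=3/2, sR=15/13; mL=-15/26, mR=-99/52; mL+mR=-129/52 → advance -1; mR−mL=-69/52 → turn -1·90°
n=2: pose=(-7,-7,S); sL=4/3, sR=20/51; mL=-10/51, mR=-18/17; mL+mR=-64/51 → advance -1; mR−mL=-44/51 → turn -1·90°
n=3: pose=(-7,-6,W); sL=6/13, sR=6/13; mL=-3/13, mR=-9/13; mL+mR=-12/13 → advance -1; mR−mL=-6/13 → turn -1·90°
n=4: pose=(-6,-6,N); sL=12/25, sR=60/29; mL=-30/29, mR=-1674/725; mL+mR=-2424/725 → advance -1; mR−mL=-924/725 → turn -1·90°
n=5: pose=(-6,-7,E); sL=3/2, sR=15/13; mL=-15/26, mR=-99/52; mL+mR=-129/52 → advance -1; mR−mL=-69/52 → turn -1·90°
n=6: pose=(-7,-7,S); sL=4/3, sR=20/51; mL=-10/51, mR=-18/17; mL+mR=-64/51 → advance -1; mR−mL=-44/51 → turn -1·90°
n=7: pose=(-7,-6,W); sL=6/13, sR=6/13; mL=-3/13, mR=-9/13; mL+mR=-12/13 → advance -1; mR−mL=-6/13 → turn -1·90°

0 12/25 60/29 -30/29 -1674/725 -6 -6 N
1 3/2 15/13 -15/26 -99/52 -6 -7 E
2 4/3 20/51 -10/51 -18/17 -7 -7 S
3 6/13 6/13 -3/13 -9/13 -7 -6 W
4 12/25 60/29 -30/29 -1674/725 -6 -6 N
5 3/2 15/13 -15/26 -99/52 -6 -7 E
6 4/3 20/51 -10/51 -18/17 -7 -7 S
7 6/13 6/13 -3/13 -9/13 -7 -6 W
final -6 -6 N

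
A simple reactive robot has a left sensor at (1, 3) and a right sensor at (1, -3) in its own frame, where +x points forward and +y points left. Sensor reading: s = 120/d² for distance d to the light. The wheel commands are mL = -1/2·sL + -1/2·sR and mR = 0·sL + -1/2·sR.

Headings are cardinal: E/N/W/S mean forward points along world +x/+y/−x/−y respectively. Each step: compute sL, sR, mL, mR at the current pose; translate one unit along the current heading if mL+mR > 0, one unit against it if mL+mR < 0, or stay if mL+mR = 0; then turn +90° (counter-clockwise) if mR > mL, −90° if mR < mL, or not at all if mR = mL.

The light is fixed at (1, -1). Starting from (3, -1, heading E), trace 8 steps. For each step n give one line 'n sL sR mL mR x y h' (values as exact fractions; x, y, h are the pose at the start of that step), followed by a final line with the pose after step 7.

n=0: pose=(3,-1,E); sL=20/3, sR=20/3; mL=-20/3, mR=-10/3; mL+mR=-10 → advance -1; mR−mL=10/3 → turn +1·90°
n=1: pose=(2,-1,N); sL=24, sR=120/17; mL=-264/17, mR=-60/17; mL+mR=-324/17 → advance -1; mR−mL=12 → turn +1·90°
n=2: pose=(2,-2,W); sL=15/2, sR=30; mL=-75/4, mR=-15; mL+mR=-135/4 → advance -1; mR−mL=15/4 → turn +1·90°
n=3: pose=(3,-2,S); sL=120/29, sR=24; mL=-408/29, mR=-12; mL+mR=-756/29 → advance -1; mR−mL=60/29 → turn +1·90°
n=4: pose=(3,-1,E); sL=20/3, sR=20/3; mL=-20/3, mR=-10/3; mL+mR=-10 → advance -1; mR−mL=10/3 → turn +1·90°
n=5: pose=(2,-1,N); sL=24, sR=120/17; mL=-264/17, mR=-60/17; mL+mR=-324/17 → advance -1; mR−mL=12 → turn +1·90°
n=6: pose=(2,-2,W); sL=15/2, sR=30; mL=-75/4, mR=-15; mL+mR=-135/4 → advance -1; mR−mL=15/4 → turn +1·90°
n=7: pose=(3,-2,S); sL=120/29, sR=24; mL=-408/29, mR=-12; mL+mR=-756/29 → advance -1; mR−mL=60/29 → turn +1·90°

0 20/3 20/3 -20/3 -10/3 3 -1 E
1 24 120/17 -264/17 -60/17 2 -1 N
2 15/2 30 -75/4 -15 2 -2 W
3 120/29 24 -408/29 -12 3 -2 S
4 20/3 20/3 -20/3 -10/3 3 -1 E
5 24 120/17 -264/17 -60/17 2 -1 N
6 15/2 30 -75/4 -15 2 -2 W
7 120/29 24 -408/29 -12 3 -2 S
final 3 -1 E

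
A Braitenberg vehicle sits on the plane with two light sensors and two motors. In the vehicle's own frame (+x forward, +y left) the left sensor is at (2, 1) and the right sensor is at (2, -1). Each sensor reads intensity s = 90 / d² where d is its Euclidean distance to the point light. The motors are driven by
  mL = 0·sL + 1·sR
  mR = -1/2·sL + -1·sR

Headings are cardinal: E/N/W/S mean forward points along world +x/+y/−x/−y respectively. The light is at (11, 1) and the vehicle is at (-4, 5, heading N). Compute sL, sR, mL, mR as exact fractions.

left sensor world pos  = (-5, 7); dL² = 292
right sensor world pos = (-3, 7); dR² = 232
sL = 90/292 = 45/146
sR = 90/232 = 45/116
mL = 0·sL + 1·sR = 45/116
mR = -1/2·sL + -1·sR = -2295/4234

45/146 45/116 45/116 -2295/4234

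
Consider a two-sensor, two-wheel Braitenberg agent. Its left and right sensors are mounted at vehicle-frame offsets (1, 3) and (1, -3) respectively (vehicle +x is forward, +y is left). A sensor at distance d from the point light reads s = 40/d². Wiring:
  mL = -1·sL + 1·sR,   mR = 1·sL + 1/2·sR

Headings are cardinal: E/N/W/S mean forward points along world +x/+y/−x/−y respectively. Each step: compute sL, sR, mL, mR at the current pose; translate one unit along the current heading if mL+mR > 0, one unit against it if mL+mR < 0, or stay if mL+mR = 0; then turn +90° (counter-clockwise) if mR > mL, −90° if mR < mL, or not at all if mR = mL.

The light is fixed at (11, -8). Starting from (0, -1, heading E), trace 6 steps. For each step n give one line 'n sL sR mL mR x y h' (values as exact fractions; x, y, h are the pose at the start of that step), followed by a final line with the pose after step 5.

n=0: pose=(0,-1,E); sL=1/5, sR=10/29; mL=21/145, mR=54/145; mL+mR=15/29 → advance +1; mR−mL=33/145 → turn +1·90°
n=1: pose=(1,-1,N); sL=40/233, sR=40/113; mL=4800/26329, mR=9180/26329; mL+mR=60/113 → advance +1; mR−mL=4380/26329 → turn +1·90°
n=2: pose=(1,0,W); sL=20/73, sR=20/121; mL=-960/8833, mR=3150/8833; mL+mR=30/121 → advance +1; mR−mL=4110/8833 → turn +1·90°
n=3: pose=(0,0,S); sL=40/113, sR=8/49; mL=-1056/5537, mR=2412/5537; mL+mR=12/49 → advance +1; mR−mL=3468/5537 → turn +1·90°
n=4: pose=(0,-1,E); sL=1/5, sR=10/29; mL=21/145, mR=54/145; mL+mR=15/29 → advance +1; mR−mL=33/145 → turn +1·90°
n=5: pose=(1,-1,N); sL=40/233, sR=40/113; mL=4800/26329, mR=9180/26329; mL+mR=60/113 → advance +1; mR−mL=4380/26329 → turn +1·90°

0 1/5 10/29 21/145 54/145 0 -1 E
1 40/233 40/113 4800/26329 9180/26329 1 -1 N
2 20/73 20/121 -960/8833 3150/8833 1 0 W
3 40/113 8/49 -1056/5537 2412/5537 0 0 S
4 1/5 10/29 21/145 54/145 0 -1 E
5 40/233 40/113 4800/26329 9180/26329 1 -1 N
final 1 0 W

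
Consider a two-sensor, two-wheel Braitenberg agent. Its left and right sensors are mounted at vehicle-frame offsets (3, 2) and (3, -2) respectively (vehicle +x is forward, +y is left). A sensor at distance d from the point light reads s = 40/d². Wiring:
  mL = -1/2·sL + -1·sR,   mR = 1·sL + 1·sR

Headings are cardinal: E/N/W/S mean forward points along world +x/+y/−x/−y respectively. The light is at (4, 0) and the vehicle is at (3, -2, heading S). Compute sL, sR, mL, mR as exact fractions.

left sensor world pos  = (5, -5); dL² = 26
right sensor world pos = (1, -5); dR² = 34
sL = 40/26 = 20/13
sR = 40/34 = 20/17
mL = -1/2·sL + -1·sR = -430/221
mR = 1·sL + 1·sR = 600/221

20/13 20/17 -430/221 600/221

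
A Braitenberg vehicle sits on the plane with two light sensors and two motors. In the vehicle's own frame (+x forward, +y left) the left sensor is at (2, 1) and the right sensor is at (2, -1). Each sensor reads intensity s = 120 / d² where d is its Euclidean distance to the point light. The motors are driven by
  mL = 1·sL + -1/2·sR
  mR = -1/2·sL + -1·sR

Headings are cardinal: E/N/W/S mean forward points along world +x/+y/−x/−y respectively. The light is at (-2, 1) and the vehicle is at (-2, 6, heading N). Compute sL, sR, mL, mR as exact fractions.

left sensor world pos  = (-3, 8); dL² = 50
right sensor world pos = (-1, 8); dR² = 50
sL = 120/50 = 12/5
sR = 120/50 = 12/5
mL = 1·sL + -1/2·sR = 6/5
mR = -1/2·sL + -1·sR = -18/5

12/5 12/5 6/5 -18/5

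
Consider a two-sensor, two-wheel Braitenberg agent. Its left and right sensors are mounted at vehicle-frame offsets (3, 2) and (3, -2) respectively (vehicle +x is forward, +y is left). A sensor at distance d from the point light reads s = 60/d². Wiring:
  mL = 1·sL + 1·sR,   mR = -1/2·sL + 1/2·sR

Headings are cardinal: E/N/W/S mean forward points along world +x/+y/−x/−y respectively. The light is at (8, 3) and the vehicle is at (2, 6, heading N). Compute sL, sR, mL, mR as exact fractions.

3/5 15/13 114/65 18/65

left sensor world pos  = (0, 9); dL² = 100
right sensor world pos = (4, 9); dR² = 52
sL = 60/100 = 3/5
sR = 60/52 = 15/13
mL = 1·sL + 1·sR = 114/65
mR = -1/2·sL + 1/2·sR = 18/65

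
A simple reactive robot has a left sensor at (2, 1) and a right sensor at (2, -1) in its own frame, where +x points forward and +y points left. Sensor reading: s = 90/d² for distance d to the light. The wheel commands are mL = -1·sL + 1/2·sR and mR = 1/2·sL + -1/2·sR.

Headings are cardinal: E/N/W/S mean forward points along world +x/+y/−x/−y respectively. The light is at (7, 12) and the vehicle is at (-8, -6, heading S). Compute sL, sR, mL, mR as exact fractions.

45/298 45/328 -8055/97744 675/97744

left sensor world pos  = (-7, -8); dL² = 596
right sensor world pos = (-9, -8); dR² = 656
sL = 90/596 = 45/298
sR = 90/656 = 45/328
mL = -1·sL + 1/2·sR = -8055/97744
mR = 1/2·sL + -1/2·sR = 675/97744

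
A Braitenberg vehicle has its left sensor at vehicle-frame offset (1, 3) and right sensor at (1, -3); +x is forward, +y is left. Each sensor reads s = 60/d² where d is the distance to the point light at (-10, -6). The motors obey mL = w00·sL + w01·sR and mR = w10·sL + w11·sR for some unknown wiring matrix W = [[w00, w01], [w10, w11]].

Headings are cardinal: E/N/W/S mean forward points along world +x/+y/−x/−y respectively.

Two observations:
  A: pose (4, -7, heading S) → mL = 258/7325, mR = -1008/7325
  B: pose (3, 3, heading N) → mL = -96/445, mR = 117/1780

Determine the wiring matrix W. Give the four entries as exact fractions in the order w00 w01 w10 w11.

-1 1/2 1/2 -1/2

obs A: pose=(4,-7,S) → sL=60/293, sR=12/25, mL=258/7325, mR=-1008/7325
obs B: pose=(3,3,N) → sL=3/10, sR=15/89, mL=-96/445, mR=117/1780
sensor matrix S = [[60/293, 12/25], [3/10, 15/89]]; det S = -356886/3259625
solve [mL_A; mL_B] = S·[w00; w01] and [mR_A; mR_B] = S·[w10; w11]:
  w00 = -1, w01 = 1/2, w10 = 1/2, w11 = -1/2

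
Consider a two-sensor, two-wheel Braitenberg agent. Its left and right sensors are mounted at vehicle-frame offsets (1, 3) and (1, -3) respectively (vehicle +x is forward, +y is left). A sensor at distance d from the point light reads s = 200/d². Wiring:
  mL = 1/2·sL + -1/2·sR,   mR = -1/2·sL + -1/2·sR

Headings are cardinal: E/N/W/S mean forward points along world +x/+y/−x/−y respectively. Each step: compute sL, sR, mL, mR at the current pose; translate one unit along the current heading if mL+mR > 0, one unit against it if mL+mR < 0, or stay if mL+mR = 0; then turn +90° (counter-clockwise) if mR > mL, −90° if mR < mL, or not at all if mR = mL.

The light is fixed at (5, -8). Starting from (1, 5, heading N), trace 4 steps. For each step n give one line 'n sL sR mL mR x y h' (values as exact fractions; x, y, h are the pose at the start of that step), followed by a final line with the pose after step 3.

0 40/49 200/197 -960/9653 -8840/9653 1 5 N
1 100/117 20/9 -80/117 -20/13 1 4 E
2 8/5 40/37 48/185 -248/185 0 4 S
3 25/17 50/73 975/2482 -2675/2482 0 5 W
final 1 5 N

n=0: pose=(1,5,N); sL=40/49, sR=200/197; mL=-960/9653, mR=-8840/9653; mL+mR=-200/197 → advance -1; mR−mL=-40/49 → turn -1·90°
n=1: pose=(1,4,E); sL=100/117, sR=20/9; mL=-80/117, mR=-20/13; mL+mR=-20/9 → advance -1; mR−mL=-100/117 → turn -1·90°
n=2: pose=(0,4,S); sL=8/5, sR=40/37; mL=48/185, mR=-248/185; mL+mR=-40/37 → advance -1; mR−mL=-8/5 → turn -1·90°
n=3: pose=(0,5,W); sL=25/17, sR=50/73; mL=975/2482, mR=-2675/2482; mL+mR=-50/73 → advance -1; mR−mL=-25/17 → turn -1·90°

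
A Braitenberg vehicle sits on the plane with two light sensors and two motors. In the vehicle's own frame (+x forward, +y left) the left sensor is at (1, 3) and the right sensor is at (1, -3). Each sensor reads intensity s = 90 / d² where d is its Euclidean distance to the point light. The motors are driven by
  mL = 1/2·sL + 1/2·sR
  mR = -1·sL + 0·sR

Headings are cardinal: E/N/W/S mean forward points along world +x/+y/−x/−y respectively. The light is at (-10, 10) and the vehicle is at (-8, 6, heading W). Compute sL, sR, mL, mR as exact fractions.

left sensor world pos  = (-9, 3); dL² = 50
right sensor world pos = (-9, 9); dR² = 2
sL = 90/50 = 9/5
sR = 90/2 = 45
mL = 1/2·sL + 1/2·sR = 117/5
mR = -1·sL + 0·sR = -9/5

9/5 45 117/5 -9/5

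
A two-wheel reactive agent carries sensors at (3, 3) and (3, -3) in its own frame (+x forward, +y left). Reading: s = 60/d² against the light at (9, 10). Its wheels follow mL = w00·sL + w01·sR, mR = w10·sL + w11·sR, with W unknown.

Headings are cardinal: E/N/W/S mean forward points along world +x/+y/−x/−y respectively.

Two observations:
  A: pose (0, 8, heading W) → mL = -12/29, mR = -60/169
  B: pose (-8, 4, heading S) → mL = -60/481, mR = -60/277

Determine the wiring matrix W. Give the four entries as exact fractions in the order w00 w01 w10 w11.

0 -1 -1 0

obs A: pose=(0,8,W) → sL=60/169, sR=12/29, mL=-12/29, mR=-60/169
obs B: pose=(-8,4,S) → sL=60/277, sR=60/481, mL=-60/481, mR=-60/277
sensor matrix S = [[60/169, 12/29], [60/277, 60/481]]; det S = -29609280/652994537
solve [mL_A; mL_B] = S·[w00; w01] and [mR_A; mR_B] = S·[w10; w11]:
  w00 = 0, w01 = -1, w10 = -1, w11 = 0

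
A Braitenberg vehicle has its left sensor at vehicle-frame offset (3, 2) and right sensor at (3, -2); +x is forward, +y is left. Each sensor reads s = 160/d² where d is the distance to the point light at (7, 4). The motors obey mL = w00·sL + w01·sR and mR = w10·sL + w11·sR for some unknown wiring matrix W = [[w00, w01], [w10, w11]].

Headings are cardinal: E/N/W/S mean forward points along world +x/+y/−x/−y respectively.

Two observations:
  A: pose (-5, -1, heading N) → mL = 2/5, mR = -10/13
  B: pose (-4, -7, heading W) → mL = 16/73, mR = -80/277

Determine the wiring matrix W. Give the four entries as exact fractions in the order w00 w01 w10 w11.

1/2 0 0 -1/2

obs A: pose=(-5,-1,N) → sL=4/5, sR=20/13, mL=2/5, mR=-10/13
obs B: pose=(-4,-7,W) → sL=32/73, sR=160/277, mL=16/73, mR=-80/277
sensor matrix S = [[4/5, 20/13], [32/73, 160/277]]; det S = -55808/262873
solve [mL_A; mL_B] = S·[w00; w01] and [mR_A; mR_B] = S·[w10; w11]:
  w00 = 1/2, w01 = 0, w10 = 0, w11 = -1/2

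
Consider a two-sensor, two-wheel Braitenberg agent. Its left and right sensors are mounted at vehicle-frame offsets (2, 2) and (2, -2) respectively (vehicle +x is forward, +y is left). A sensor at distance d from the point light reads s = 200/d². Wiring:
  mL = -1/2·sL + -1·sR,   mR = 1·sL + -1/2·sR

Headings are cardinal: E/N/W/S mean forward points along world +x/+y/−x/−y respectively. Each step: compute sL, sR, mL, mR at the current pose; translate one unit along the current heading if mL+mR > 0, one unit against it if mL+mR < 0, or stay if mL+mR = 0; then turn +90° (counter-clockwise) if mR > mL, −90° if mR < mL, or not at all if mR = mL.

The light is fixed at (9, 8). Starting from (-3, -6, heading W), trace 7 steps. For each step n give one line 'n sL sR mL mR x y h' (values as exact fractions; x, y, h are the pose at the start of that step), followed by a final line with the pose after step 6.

0 50/113 10/17 -1555/1921 285/1921 -3 -6 W
1 200/337 8/17 -4396/5729 2052/5729 -2 -6 S
2 100/101 100/153 -17750/15453 10250/15453 -2 -5 E
3 200/317 200/221 -85500/70057 12500/70057 -3 -5 N
4 50/113 10/17 -1555/1921 285/1921 -3 -6 W
5 200/337 8/17 -4396/5729 2052/5729 -2 -6 S
6 100/101 100/153 -17750/15453 10250/15453 -2 -5 E
final -3 -5 N

n=0: pose=(-3,-6,W); sL=50/113, sR=10/17; mL=-1555/1921, mR=285/1921; mL+mR=-1270/1921 → advance -1; mR−mL=1840/1921 → turn +1·90°
n=1: pose=(-2,-6,S); sL=200/337, sR=8/17; mL=-4396/5729, mR=2052/5729; mL+mR=-2344/5729 → advance -1; mR−mL=6448/5729 → turn +1·90°
n=2: pose=(-2,-5,E); sL=100/101, sR=100/153; mL=-17750/15453, mR=10250/15453; mL+mR=-2500/5151 → advance -1; mR−mL=28000/15453 → turn +1·90°
n=3: pose=(-3,-5,N); sL=200/317, sR=200/221; mL=-85500/70057, mR=12500/70057; mL+mR=-73000/70057 → advance -1; mR−mL=98000/70057 → turn +1·90°
n=4: pose=(-3,-6,W); sL=50/113, sR=10/17; mL=-1555/1921, mR=285/1921; mL+mR=-1270/1921 → advance -1; mR−mL=1840/1921 → turn +1·90°
n=5: pose=(-2,-6,S); sL=200/337, sR=8/17; mL=-4396/5729, mR=2052/5729; mL+mR=-2344/5729 → advance -1; mR−mL=6448/5729 → turn +1·90°
n=6: pose=(-2,-5,E); sL=100/101, sR=100/153; mL=-17750/15453, mR=10250/15453; mL+mR=-2500/5151 → advance -1; mR−mL=28000/15453 → turn +1·90°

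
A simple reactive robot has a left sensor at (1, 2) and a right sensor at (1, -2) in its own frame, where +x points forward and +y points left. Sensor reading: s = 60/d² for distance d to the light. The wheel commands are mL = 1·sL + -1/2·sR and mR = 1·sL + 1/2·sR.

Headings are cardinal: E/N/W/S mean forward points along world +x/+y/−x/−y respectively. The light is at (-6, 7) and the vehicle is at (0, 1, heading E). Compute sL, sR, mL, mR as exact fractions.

12/13 60/113 966/1469 1746/1469

left sensor world pos  = (1, 3); dL² = 65
right sensor world pos = (1, -1); dR² = 113
sL = 60/65 = 12/13
sR = 60/113 = 60/113
mL = 1·sL + -1/2·sR = 966/1469
mR = 1·sL + 1/2·sR = 1746/1469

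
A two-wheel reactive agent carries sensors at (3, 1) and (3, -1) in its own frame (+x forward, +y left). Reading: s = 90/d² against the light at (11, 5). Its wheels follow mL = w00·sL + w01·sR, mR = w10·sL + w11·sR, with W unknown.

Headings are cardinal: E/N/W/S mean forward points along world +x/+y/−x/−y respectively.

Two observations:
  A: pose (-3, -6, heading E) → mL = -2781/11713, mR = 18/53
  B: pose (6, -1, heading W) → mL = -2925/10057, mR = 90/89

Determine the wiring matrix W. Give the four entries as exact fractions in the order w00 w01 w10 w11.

obs A: pose=(-3,-6,E) → sL=90/221, sR=18/53, mL=-2781/11713, mR=18/53
obs B: pose=(6,-1,W) → sL=90/113, sR=90/89, mL=-2925/10057, mR=90/89
sensor matrix S = [[90/221, 18/53], [90/113, 90/89]]; det S = 16647120/117797641
solve [mL_A; mL_B] = S·[w00; w01] and [mR_A; mR_B] = S·[w10; w11]:
  w00 = -1, w01 = 1/2, w10 = 0, w11 = 1

-1 1/2 0 1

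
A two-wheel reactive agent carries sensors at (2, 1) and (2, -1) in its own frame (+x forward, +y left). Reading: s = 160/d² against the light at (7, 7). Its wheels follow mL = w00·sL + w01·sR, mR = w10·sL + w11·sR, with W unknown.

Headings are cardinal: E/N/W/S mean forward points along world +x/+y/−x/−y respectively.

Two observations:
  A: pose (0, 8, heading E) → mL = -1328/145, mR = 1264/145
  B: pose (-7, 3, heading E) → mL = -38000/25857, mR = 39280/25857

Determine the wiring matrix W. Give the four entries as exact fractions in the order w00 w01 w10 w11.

obs A: pose=(0,8,E) → sL=160/29, sR=32/5, mL=-1328/145, mR=1264/145
obs B: pose=(-7,3,E) → sL=160/153, sR=160/169, mL=-38000/25857, mR=39280/25857
sensor matrix S = [[160/29, 32/5], [160/153, 160/169]]; det S = -1101824/749853
solve [mL_A; mL_B] = S·[w00; w01] and [mR_A; mR_B] = S·[w10; w11]:
  w00 = -1/2, w01 = -1, w10 = 1, w11 = 1/2

-1/2 -1 1 1/2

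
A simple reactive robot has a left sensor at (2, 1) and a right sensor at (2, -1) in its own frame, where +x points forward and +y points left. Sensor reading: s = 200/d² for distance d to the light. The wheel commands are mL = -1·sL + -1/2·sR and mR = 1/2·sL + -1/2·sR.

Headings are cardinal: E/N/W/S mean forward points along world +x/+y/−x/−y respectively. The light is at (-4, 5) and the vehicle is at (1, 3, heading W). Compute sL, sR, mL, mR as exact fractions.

100/9 20 -190/9 -40/9

left sensor world pos  = (-1, 2); dL² = 18
right sensor world pos = (-1, 4); dR² = 10
sL = 200/18 = 100/9
sR = 200/10 = 20
mL = -1·sL + -1/2·sR = -190/9
mR = 1/2·sL + -1/2·sR = -40/9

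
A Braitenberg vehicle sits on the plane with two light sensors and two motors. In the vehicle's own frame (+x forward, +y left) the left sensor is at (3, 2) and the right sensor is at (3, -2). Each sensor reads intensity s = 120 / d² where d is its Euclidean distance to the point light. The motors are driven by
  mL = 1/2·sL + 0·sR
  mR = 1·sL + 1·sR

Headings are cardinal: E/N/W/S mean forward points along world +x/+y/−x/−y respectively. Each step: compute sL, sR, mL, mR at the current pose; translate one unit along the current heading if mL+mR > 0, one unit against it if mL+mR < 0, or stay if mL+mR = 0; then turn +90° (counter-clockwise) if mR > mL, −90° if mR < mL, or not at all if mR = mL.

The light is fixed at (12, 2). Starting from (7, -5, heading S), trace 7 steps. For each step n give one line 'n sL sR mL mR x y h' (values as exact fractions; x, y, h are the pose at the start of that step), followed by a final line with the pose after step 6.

0 120/109 120/149 60/109 30960/16241 7 -5 S
1 3 15/13 3/2 54/13 7 -6 E
2 120/61 120/29 60/61 10800/1769 8 -6 N
3 12/13 60/37 6/13 1224/481 8 -5 W
4 120/109 120/149 60/109 30960/16241 7 -5 S
5 3 15/13 3/2 54/13 7 -6 E
6 120/61 120/29 60/61 10800/1769 8 -6 N
final 8 -5 W

n=0: pose=(7,-5,S); sL=120/109, sR=120/149; mL=60/109, mR=30960/16241; mL+mR=39900/16241 → advance +1; mR−mL=22020/16241 → turn +1·90°
n=1: pose=(7,-6,E); sL=3, sR=15/13; mL=3/2, mR=54/13; mL+mR=147/26 → advance +1; mR−mL=69/26 → turn +1·90°
n=2: pose=(8,-6,N); sL=120/61, sR=120/29; mL=60/61, mR=10800/1769; mL+mR=12540/1769 → advance +1; mR−mL=9060/1769 → turn +1·90°
n=3: pose=(8,-5,W); sL=12/13, sR=60/37; mL=6/13, mR=1224/481; mL+mR=1446/481 → advance +1; mR−mL=1002/481 → turn +1·90°
n=4: pose=(7,-5,S); sL=120/109, sR=120/149; mL=60/109, mR=30960/16241; mL+mR=39900/16241 → advance +1; mR−mL=22020/16241 → turn +1·90°
n=5: pose=(7,-6,E); sL=3, sR=15/13; mL=3/2, mR=54/13; mL+mR=147/26 → advance +1; mR−mL=69/26 → turn +1·90°
n=6: pose=(8,-6,N); sL=120/61, sR=120/29; mL=60/61, mR=10800/1769; mL+mR=12540/1769 → advance +1; mR−mL=9060/1769 → turn +1·90°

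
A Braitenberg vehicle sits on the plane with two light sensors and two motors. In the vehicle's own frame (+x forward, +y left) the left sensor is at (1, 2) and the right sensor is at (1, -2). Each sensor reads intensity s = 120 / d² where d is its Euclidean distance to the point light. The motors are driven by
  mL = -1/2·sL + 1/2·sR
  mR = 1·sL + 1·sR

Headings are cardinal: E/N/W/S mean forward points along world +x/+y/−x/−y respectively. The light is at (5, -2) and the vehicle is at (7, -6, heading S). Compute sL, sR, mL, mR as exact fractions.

left sensor world pos  = (9, -7); dL² = 41
right sensor world pos = (5, -7); dR² = 25
sL = 120/41 = 120/41
sR = 120/25 = 24/5
mL = -1/2·sL + 1/2·sR = 192/205
mR = 1·sL + 1·sR = 1584/205

120/41 24/5 192/205 1584/205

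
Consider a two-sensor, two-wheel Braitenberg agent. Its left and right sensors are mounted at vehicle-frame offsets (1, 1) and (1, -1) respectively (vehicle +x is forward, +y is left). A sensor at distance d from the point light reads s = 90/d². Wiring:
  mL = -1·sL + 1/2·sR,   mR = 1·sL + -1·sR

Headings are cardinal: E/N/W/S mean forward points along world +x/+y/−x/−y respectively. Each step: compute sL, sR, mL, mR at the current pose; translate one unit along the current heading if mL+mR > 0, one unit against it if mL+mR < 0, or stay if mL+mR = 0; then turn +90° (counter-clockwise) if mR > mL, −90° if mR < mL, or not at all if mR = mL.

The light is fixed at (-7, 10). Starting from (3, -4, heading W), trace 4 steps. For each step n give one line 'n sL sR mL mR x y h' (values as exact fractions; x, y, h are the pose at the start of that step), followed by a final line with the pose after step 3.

n=0: pose=(3,-4,W); sL=5/17, sR=9/25; mL=-97/850, mR=-28/425; mL+mR=-9/50 → advance -1; mR−mL=41/850 → turn +1·90°
n=1: pose=(4,-4,S); sL=10/41, sR=18/65; mL=-281/2665, mR=-88/2665; mL+mR=-9/65 → advance -1; mR−mL=193/2665 → turn +1·90°
n=2: pose=(4,-3,E); sL=5/16, sR=9/34; mL=-49/272, mR=13/272; mL+mR=-9/68 → advance -1; mR−mL=31/136 → turn +1·90°
n=3: pose=(3,-3,N); sL=2/5, sR=18/53; mL=-61/265, mR=16/265; mL+mR=-9/53 → advance -1; mR−mL=77/265 → turn +1·90°

0 5/17 9/25 -97/850 -28/425 3 -4 W
1 10/41 18/65 -281/2665 -88/2665 4 -4 S
2 5/16 9/34 -49/272 13/272 4 -3 E
3 2/5 18/53 -61/265 16/265 3 -3 N
final 3 -4 W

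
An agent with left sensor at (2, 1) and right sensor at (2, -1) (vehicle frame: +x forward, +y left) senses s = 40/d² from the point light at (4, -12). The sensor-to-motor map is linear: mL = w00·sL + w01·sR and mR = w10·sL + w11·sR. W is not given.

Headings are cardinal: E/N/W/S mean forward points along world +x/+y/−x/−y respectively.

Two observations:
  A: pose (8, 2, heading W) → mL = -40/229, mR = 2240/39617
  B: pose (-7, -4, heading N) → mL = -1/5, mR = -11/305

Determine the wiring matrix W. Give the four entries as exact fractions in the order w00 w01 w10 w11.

obs A: pose=(8,2,W) → sL=40/173, sR=40/229, mL=-40/229, mR=2240/39617
obs B: pose=(-7,-4,N) → sL=10/61, sR=1/5, mL=-1/5, mR=-11/305
sensor matrix S = [[40/173, 40/229], [10/61, 1/5]]; det S = 42552/2416637
solve [mL_A; mL_B] = S·[w00; w01] and [mR_A; mR_B] = S·[w10; w11]:
  w00 = 0, w01 = -1, w10 = 1, w11 = -1

0 -1 1 -1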